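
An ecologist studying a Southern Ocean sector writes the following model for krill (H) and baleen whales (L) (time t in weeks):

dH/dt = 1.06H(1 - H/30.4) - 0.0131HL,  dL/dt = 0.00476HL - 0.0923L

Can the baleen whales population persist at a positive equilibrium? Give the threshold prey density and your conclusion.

The predator equation gives dL/dt > 0 only when H > 0.0923/0.00476 = 19.4.
Without the predator, H → K = 30.4. Since 30.4 > 19.4, the predator can invade and persist.

Threshold H = 19.4; K > 19.4, so yes, the predator persists.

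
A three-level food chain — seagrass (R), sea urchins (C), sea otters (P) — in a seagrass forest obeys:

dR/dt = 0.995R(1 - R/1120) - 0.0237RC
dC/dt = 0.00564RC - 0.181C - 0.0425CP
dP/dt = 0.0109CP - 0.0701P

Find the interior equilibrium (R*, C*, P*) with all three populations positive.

R* ≈ 948, C* ≈ 6.43, P* ≈ 122

From dP/dt = 0: 0.0109C* = 0.0701, so C* = 6.43.
From dR/dt = 0: 0.995(1 - R*/1120) = 0.0237·6.43, giving R* = 1120·(1 - 0.153) = 948.
From dC/dt = 0: 0.00564·948 - 0.181 = 0.0425P*, so P* = 5.17/0.0425 = 122.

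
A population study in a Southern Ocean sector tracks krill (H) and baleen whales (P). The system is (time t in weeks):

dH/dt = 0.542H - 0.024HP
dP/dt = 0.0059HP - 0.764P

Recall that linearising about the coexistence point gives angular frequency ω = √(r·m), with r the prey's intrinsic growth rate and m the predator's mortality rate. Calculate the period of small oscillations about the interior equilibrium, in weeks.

Here r = 0.542 and m = 0.764, so r·m = 0.414.
ω = √0.414 = 0.643 per week, hence T = 2π/ω ≈ 9.76 weeks.

T ≈ 9.76 weeks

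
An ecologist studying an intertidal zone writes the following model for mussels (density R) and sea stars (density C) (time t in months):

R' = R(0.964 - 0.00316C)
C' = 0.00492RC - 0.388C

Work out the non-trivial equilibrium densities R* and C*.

R* ≈ 78.9, C* ≈ 305

Set dC/dt = 0 with C > 0: 0.00492R - 0.388 = 0, so R* = 0.388/0.00492 = 78.9.
Set dR/dt = 0 with R > 0: 0.964 - 0.00316C = 0, so C* = 0.964/0.00316 = 305.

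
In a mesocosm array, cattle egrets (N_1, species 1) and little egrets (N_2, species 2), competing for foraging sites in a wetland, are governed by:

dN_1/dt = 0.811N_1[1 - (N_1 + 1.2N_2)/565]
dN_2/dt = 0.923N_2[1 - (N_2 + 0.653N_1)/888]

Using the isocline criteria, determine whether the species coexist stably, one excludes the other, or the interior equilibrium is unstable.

Compare the nullcline intercepts: K1/α12 = 565/1.2 = 471 < K2 = 888; K2/α21 = 888/0.653 = 1360 > K1 = 565.
Since the inequalities point opposite ways, species 2 can invade but species 1 cannot.

species 2 excludes species 1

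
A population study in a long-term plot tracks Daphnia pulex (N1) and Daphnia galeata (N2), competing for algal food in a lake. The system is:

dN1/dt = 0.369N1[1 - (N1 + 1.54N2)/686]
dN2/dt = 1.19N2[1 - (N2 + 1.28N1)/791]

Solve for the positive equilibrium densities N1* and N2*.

N1* ≈ 548, N2* ≈ 89.7

Setting both brackets to zero gives the nullclines N1 + 1.54N2 = 686 and 1.28N1 + N2 = 791.
Substituting N2 = 791 - 1.28N1 into the first: N1(1 - 1.54·1.28) = 686 - 1.54·791.
So N1* = -532/-0.971 = 548, and then N2* = 791 - 1.28·548 = 89.7.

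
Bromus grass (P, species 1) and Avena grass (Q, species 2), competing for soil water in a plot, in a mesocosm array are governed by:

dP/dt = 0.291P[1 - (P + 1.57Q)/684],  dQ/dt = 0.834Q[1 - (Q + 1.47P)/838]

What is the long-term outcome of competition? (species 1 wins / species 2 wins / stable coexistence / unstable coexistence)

Compare the nullcline intercepts: K1/α12 = 684/1.57 = 436 < K2 = 838; K2/α21 = 838/1.47 = 570 < K1 = 684.
Since both are reversed, neither can invade when rare; the interior point is a saddle.

unstable coexistence (outcome depends on initial conditions)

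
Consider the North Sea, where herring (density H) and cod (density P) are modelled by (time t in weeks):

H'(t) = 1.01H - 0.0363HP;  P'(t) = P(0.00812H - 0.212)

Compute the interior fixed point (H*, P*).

H* ≈ 26.1, P* ≈ 27.8

Set dP/dt = 0 with P > 0: 0.00812H - 0.212 = 0, so H* = 0.212/0.00812 = 26.1.
Set dH/dt = 0 with H > 0: 1.01 - 0.0363P = 0, so P* = 1.01/0.0363 = 27.8.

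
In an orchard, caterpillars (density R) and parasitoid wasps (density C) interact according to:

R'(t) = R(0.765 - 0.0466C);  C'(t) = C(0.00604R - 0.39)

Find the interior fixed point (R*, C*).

Set dC/dt = 0 with C > 0: 0.00604R - 0.39 = 0, so R* = 0.39/0.00604 = 64.6.
Set dR/dt = 0 with R > 0: 0.765 - 0.0466C = 0, so C* = 0.765/0.0466 = 16.4.

R* ≈ 64.6, C* ≈ 16.4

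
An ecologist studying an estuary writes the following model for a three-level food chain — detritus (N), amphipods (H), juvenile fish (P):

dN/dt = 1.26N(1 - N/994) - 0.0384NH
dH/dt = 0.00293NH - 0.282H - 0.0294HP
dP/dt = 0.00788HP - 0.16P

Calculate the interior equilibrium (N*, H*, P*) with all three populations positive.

N* ≈ 379, H* ≈ 20.3, P* ≈ 28.2

From dP/dt = 0: 0.00788H* = 0.16, so H* = 20.3.
From dN/dt = 0: 1.26(1 - N*/994) = 0.0384·20.3, giving N* = 994·(1 - 0.619) = 379.
From dH/dt = 0: 0.00293·379 - 0.282 = 0.0294P*, so P* = 0.828/0.0294 = 28.2.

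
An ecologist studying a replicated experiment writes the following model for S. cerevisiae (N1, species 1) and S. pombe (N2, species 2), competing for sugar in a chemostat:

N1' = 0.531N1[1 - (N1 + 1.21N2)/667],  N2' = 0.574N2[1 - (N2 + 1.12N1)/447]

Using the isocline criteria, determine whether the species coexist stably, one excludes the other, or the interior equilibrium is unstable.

Compare the nullcline intercepts: K1/α12 = 667/1.21 = 551 > K2 = 447; K2/α21 = 447/1.12 = 399 < K1 = 667.
Since the inequalities point opposite ways, species 1 can invade but species 2 cannot.

species 1 excludes species 2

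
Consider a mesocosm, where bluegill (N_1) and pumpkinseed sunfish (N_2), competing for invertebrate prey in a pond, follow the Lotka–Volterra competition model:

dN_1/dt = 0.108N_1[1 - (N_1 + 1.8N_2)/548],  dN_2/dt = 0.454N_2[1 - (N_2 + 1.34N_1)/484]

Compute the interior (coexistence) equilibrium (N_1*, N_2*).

N_1* ≈ 229, N_2* ≈ 177

Setting both brackets to zero gives the nullclines N_1 + 1.8N_2 = 548 and 1.34N_1 + N_2 = 484.
Substituting N_2 = 484 - 1.34N_1 into the first: N_1(1 - 1.8·1.34) = 548 - 1.8·484.
So N_1* = -323/-1.41 = 229, and then N_2* = 484 - 1.34·229 = 177.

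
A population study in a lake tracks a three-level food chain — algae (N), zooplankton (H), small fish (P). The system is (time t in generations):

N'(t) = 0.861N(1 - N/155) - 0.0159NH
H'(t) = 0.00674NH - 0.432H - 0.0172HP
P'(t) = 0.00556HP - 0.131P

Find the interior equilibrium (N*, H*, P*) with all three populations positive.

N* ≈ 87.6, H* ≈ 23.6, P* ≈ 9.19

From dP/dt = 0: 0.00556H* = 0.131, so H* = 23.6.
From dN/dt = 0: 0.861(1 - N*/155) = 0.0159·23.6, giving N* = 155·(1 - 0.435) = 87.6.
From dH/dt = 0: 0.00674·87.6 - 0.432 = 0.0172P*, so P* = 0.158/0.0172 = 9.19.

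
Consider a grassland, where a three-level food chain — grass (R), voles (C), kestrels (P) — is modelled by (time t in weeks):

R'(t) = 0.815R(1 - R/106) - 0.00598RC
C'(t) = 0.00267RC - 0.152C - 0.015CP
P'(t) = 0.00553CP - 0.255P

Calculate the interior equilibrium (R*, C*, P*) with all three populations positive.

From dP/dt = 0: 0.00553C* = 0.255, so C* = 46.1.
From dR/dt = 0: 0.815(1 - R*/106) = 0.00598·46.1, giving R* = 106·(1 - 0.338) = 70.1.
From dC/dt = 0: 0.00267·70.1 - 0.152 = 0.015P*, so P* = 0.0353/0.015 = 2.35.

R* ≈ 70.1, C* ≈ 46.1, P* ≈ 2.35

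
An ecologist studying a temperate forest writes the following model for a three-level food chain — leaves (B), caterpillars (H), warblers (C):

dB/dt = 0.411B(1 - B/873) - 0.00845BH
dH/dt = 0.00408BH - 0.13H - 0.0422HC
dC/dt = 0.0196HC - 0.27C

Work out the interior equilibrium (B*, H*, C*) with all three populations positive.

B* ≈ 626, H* ≈ 13.8, C* ≈ 57.4

From dC/dt = 0: 0.0196H* = 0.27, so H* = 13.8.
From dB/dt = 0: 0.411(1 - B*/873) = 0.00845·13.8, giving B* = 873·(1 - 0.283) = 626.
From dH/dt = 0: 0.00408·626 - 0.13 = 0.0422C*, so C* = 2.42/0.0422 = 57.4.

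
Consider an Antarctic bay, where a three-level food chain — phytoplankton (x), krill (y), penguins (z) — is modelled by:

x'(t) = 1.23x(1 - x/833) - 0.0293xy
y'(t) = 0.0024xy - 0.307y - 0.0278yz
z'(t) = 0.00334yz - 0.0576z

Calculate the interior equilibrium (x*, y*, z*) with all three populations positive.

From dz/dt = 0: 0.00334y* = 0.0576, so y* = 17.2.
From dx/dt = 0: 1.23(1 - x*/833) = 0.0293·17.2, giving x* = 833·(1 - 0.411) = 491.
From dy/dt = 0: 0.0024·491 - 0.307 = 0.0278z*, so z* = 0.871/0.0278 = 31.3.

x* ≈ 491, y* ≈ 17.2, z* ≈ 31.3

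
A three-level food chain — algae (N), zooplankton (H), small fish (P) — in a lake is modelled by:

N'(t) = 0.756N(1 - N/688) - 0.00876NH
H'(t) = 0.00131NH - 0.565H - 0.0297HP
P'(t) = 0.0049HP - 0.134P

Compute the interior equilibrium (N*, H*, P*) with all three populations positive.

N* ≈ 470, H* ≈ 27.3, P* ≈ 1.71

From dP/dt = 0: 0.0049H* = 0.134, so H* = 27.3.
From dN/dt = 0: 0.756(1 - N*/688) = 0.00876·27.3, giving N* = 688·(1 - 0.317) = 470.
From dH/dt = 0: 0.00131·470 - 0.565 = 0.0297P*, so P* = 0.0507/0.0297 = 1.71.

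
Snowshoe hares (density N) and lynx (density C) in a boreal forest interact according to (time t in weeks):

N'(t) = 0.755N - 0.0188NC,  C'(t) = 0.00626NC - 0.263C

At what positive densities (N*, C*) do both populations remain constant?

Set dC/dt = 0 with C > 0: 0.00626N - 0.263 = 0, so N* = 0.263/0.00626 = 42.
Set dN/dt = 0 with N > 0: 0.755 - 0.0188C = 0, so C* = 0.755/0.0188 = 40.2.

N* ≈ 42, C* ≈ 40.2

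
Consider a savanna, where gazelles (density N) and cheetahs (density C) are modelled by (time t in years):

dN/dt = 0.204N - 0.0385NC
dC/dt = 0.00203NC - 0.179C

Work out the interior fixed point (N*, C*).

Set dC/dt = 0 with C > 0: 0.00203N - 0.179 = 0, so N* = 0.179/0.00203 = 88.2.
Set dN/dt = 0 with N > 0: 0.204 - 0.0385C = 0, so C* = 0.204/0.0385 = 5.3.

N* ≈ 88.2, C* ≈ 5.3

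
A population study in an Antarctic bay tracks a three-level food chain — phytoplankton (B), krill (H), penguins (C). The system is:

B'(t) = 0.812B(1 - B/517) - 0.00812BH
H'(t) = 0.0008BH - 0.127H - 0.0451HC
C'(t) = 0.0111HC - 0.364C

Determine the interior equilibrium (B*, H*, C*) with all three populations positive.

B* ≈ 347, H* ≈ 32.8, C* ≈ 3.35

From dC/dt = 0: 0.0111H* = 0.364, so H* = 32.8.
From dB/dt = 0: 0.812(1 - B*/517) = 0.00812·32.8, giving B* = 517·(1 - 0.328) = 347.
From dH/dt = 0: 0.0008·347 - 0.127 = 0.0451C*, so C* = 0.151/0.0451 = 3.35.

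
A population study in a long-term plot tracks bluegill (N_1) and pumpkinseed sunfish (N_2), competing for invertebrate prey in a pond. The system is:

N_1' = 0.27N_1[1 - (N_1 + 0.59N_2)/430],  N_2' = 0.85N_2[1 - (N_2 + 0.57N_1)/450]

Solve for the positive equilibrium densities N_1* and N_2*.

Setting both brackets to zero gives the nullclines N_1 + 0.59N_2 = 430 and 0.57N_1 + N_2 = 450.
Substituting N_2 = 450 - 0.57N_1 into the first: N_1(1 - 0.59·0.57) = 430 - 0.59·450.
So N_1* = 164/0.664 = 248, and then N_2* = 450 - 0.57·248 = 309.

N_1* ≈ 248, N_2* ≈ 309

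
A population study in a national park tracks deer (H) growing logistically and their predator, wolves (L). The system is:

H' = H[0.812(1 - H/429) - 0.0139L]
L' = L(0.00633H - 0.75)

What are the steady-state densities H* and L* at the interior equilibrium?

From dL/dt = 0 with L > 0: 0.00633H* = 0.75, so H* = 118.
Substitute into dH/dt = 0: 0.812(1 - 118/429) = 0.0139L*.
The bracket is 0.724, giving L* = 0.588/0.0139 = 42.3.

H* ≈ 118, L* ≈ 42.3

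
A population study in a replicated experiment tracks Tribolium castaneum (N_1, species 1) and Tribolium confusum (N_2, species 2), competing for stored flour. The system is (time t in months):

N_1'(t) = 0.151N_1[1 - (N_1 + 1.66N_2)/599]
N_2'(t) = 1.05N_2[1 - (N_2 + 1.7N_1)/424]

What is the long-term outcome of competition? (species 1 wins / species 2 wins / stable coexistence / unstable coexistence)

Compare the nullcline intercepts: K1/α12 = 599/1.66 = 361 < K2 = 424; K2/α21 = 424/1.7 = 249 < K1 = 599.
Since both are reversed, neither can invade when rare; the interior point is a saddle.

unstable coexistence (outcome depends on initial conditions)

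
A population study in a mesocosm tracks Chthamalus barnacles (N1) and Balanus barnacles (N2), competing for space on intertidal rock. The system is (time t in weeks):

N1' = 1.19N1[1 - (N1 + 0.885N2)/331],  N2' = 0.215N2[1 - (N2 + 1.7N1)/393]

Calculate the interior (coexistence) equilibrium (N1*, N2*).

N1* ≈ 33.3, N2* ≈ 336

Setting both brackets to zero gives the nullclines N1 + 0.885N2 = 331 and 1.7N1 + N2 = 393.
Substituting N2 = 393 - 1.7N1 into the first: N1(1 - 0.885·1.7) = 331 - 0.885·393.
So N1* = -16.8/-0.504 = 33.3, and then N2* = 393 - 1.7·33.3 = 336.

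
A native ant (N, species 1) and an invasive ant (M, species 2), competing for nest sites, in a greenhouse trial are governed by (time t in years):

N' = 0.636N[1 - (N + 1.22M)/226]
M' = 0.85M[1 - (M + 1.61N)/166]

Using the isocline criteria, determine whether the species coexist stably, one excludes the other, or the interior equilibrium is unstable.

Compare the nullcline intercepts: K1/α12 = 226/1.22 = 185 > K2 = 166; K2/α21 = 166/1.61 = 103 < K1 = 226.
Since the inequalities point opposite ways, species 1 can invade but species 2 cannot.

species 1 excludes species 2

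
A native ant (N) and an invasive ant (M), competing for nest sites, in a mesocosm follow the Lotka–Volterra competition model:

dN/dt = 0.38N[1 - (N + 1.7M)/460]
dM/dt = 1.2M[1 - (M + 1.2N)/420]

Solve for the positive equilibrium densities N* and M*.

N* ≈ 244, M* ≈ 127

Setting both brackets to zero gives the nullclines N + 1.7M = 460 and 1.2N + M = 420.
Substituting M = 420 - 1.2N into the first: N(1 - 1.7·1.2) = 460 - 1.7·420.
So N* = -254/-1.04 = 244, and then M* = 420 - 1.2·244 = 127.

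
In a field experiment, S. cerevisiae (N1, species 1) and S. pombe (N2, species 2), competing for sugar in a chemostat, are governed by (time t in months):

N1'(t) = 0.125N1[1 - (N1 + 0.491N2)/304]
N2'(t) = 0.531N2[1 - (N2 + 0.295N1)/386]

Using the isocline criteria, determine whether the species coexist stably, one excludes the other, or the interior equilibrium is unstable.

Compare the nullcline intercepts: K1/α12 = 304/0.491 = 619 > K2 = 386; K2/α21 = 386/0.295 = 1310 > K1 = 304.
Since both inequalities hold, each species can invade when rare, so the interior equilibrium is stable.

stable coexistence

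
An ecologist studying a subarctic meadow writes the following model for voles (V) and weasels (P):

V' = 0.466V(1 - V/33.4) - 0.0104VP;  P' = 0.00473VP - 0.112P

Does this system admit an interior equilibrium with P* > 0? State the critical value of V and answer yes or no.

The predator equation gives dP/dt > 0 only when V > 0.112/0.00473 = 23.7.
Without the predator, V → K = 33.4. Since 33.4 > 23.7, the predator can invade and persist.

Threshold V = 23.7; K > 23.7, so yes, the predator persists.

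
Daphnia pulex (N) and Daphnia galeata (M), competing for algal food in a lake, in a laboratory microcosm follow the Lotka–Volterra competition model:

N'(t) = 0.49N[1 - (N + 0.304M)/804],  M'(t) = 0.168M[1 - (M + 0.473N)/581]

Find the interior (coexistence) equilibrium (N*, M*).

Setting both brackets to zero gives the nullclines N + 0.304M = 804 and 0.473N + M = 581.
Substituting M = 581 - 0.473N into the first: N(1 - 0.304·0.473) = 804 - 0.304·581.
So N* = 627/0.856 = 733, and then M* = 581 - 0.473·733 = 234.

N* ≈ 733, M* ≈ 234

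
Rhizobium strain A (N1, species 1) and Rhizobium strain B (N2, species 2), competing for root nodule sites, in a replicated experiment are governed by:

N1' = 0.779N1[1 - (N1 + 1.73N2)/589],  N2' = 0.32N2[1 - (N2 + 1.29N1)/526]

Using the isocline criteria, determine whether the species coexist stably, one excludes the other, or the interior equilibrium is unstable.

unstable coexistence (outcome depends on initial conditions)

Compare the nullcline intercepts: K1/α12 = 589/1.73 = 340 < K2 = 526; K2/α21 = 526/1.29 = 408 < K1 = 589.
Since both are reversed, neither can invade when rare; the interior point is a saddle.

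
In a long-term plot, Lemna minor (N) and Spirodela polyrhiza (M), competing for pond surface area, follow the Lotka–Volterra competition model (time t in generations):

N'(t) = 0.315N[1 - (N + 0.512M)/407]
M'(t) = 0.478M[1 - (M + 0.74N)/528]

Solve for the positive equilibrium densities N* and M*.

Setting both brackets to zero gives the nullclines N + 0.512M = 407 and 0.74N + M = 528.
Substituting M = 528 - 0.74N into the first: N(1 - 0.512·0.74) = 407 - 0.512·528.
So N* = 137/0.621 = 220, and then M* = 528 - 0.74·220 = 365.

N* ≈ 220, M* ≈ 365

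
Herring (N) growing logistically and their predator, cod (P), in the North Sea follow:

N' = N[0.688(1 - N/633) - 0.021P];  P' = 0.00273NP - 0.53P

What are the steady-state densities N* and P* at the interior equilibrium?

From dP/dt = 0 with P > 0: 0.00273N* = 0.53, so N* = 194.
Substitute into dN/dt = 0: 0.688(1 - 194/633) = 0.021P*.
The bracket is 0.693, giving P* = 0.477/0.021 = 22.7.

N* ≈ 194, P* ≈ 22.7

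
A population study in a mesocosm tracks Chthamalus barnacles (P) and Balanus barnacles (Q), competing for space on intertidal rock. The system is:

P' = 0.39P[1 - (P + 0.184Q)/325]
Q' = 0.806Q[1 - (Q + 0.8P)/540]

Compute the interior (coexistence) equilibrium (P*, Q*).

Setting both brackets to zero gives the nullclines P + 0.184Q = 325 and 0.8P + Q = 540.
Substituting Q = 540 - 0.8P into the first: P(1 - 0.184·0.8) = 325 - 0.184·540.
So P* = 226/0.853 = 265, and then Q* = 540 - 0.8·265 = 328.

P* ≈ 265, Q* ≈ 328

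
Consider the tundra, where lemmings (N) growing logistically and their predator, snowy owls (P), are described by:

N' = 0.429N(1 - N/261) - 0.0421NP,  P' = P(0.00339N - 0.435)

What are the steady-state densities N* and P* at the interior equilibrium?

N* ≈ 128, P* ≈ 5.18

From dP/dt = 0 with P > 0: 0.00339N* = 0.435, so N* = 128.
Substitute into dN/dt = 0: 0.429(1 - 128/261) = 0.0421P*.
The bracket is 0.508, giving P* = 0.218/0.0421 = 5.18.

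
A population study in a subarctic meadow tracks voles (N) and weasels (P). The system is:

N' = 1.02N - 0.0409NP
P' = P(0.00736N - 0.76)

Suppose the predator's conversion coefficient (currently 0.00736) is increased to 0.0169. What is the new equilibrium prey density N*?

At the interior fixed point, setting dP/dt = 0 with P > 0 fixes N* = (predator death rate)/(NP coefficient) — independent of the other coefficients.
With the change, N* = 0.76/0.0169 = 45; it falls from 103.

N* ≈ 45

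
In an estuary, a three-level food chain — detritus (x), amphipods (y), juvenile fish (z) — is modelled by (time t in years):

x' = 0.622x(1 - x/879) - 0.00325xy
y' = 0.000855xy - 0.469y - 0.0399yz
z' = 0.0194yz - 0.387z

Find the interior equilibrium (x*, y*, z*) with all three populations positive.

From dz/dt = 0: 0.0194y* = 0.387, so y* = 19.9.
From dx/dt = 0: 0.622(1 - x*/879) = 0.00325·19.9, giving x* = 879·(1 - 0.104) = 787.
From dy/dt = 0: 0.000855·787 - 0.469 = 0.0399z*, so z* = 0.204/0.0399 = 5.12.

x* ≈ 787, y* ≈ 19.9, z* ≈ 5.12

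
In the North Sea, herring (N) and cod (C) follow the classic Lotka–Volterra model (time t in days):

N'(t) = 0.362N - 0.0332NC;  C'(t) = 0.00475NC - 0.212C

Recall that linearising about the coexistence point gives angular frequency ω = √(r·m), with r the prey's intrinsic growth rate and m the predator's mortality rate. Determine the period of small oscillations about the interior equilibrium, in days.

T ≈ 22.7 days

Here r = 0.362 and m = 0.212, so r·m = 0.0767.
ω = √0.0767 = 0.277 per day, hence T = 2π/ω ≈ 22.7 days.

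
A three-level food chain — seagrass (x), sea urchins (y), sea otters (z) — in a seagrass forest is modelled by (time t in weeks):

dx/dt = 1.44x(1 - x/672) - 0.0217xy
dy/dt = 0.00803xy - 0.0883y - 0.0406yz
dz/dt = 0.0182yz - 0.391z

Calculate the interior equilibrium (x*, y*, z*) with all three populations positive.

x* ≈ 454, y* ≈ 21.5, z* ≈ 87.7

From dz/dt = 0: 0.0182y* = 0.391, so y* = 21.5.
From dx/dt = 0: 1.44(1 - x*/672) = 0.0217·21.5, giving x* = 672·(1 - 0.324) = 454.
From dy/dt = 0: 0.00803·454 - 0.0883 = 0.0406z*, so z* = 3.56/0.0406 = 87.7.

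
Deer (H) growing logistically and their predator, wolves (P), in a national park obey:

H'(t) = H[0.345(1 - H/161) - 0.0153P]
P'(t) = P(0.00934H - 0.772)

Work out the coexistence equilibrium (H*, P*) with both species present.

H* ≈ 82.7, P* ≈ 11

From dP/dt = 0 with P > 0: 0.00934H* = 0.772, so H* = 82.7.
Substitute into dH/dt = 0: 0.345(1 - 82.7/161) = 0.0153P*.
The bracket is 0.487, giving P* = 0.168/0.0153 = 11.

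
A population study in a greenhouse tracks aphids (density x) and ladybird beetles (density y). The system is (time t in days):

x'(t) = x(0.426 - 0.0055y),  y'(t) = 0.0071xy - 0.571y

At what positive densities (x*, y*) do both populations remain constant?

Set dy/dt = 0 with y > 0: 0.0071x - 0.571 = 0, so x* = 0.571/0.0071 = 80.4.
Set dx/dt = 0 with x > 0: 0.426 - 0.0055y = 0, so y* = 0.426/0.0055 = 77.5.

x* ≈ 80.4, y* ≈ 77.5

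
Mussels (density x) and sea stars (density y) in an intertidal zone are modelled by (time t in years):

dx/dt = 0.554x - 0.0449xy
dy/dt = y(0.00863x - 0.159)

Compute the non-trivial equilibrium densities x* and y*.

Set dy/dt = 0 with y > 0: 0.00863x - 0.159 = 0, so x* = 0.159/0.00863 = 18.4.
Set dx/dt = 0 with x > 0: 0.554 - 0.0449y = 0, so y* = 0.554/0.0449 = 12.3.

x* ≈ 18.4, y* ≈ 12.3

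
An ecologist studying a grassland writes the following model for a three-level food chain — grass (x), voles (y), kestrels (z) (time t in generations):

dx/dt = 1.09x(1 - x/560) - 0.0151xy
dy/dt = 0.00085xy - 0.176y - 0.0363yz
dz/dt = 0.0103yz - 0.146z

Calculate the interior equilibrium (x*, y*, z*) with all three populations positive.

x* ≈ 450, y* ≈ 14.2, z* ≈ 5.69

From dz/dt = 0: 0.0103y* = 0.146, so y* = 14.2.
From dx/dt = 0: 1.09(1 - x*/560) = 0.0151·14.2, giving x* = 560·(1 - 0.196) = 450.
From dy/dt = 0: 0.00085·450 - 0.176 = 0.0363z*, so z* = 0.207/0.0363 = 5.69.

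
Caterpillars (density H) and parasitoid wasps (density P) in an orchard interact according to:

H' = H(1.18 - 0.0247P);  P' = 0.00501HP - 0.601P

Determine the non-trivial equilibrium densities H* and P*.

Set dP/dt = 0 with P > 0: 0.00501H - 0.601 = 0, so H* = 0.601/0.00501 = 120.
Set dH/dt = 0 with H > 0: 1.18 - 0.0247P = 0, so P* = 1.18/0.0247 = 47.8.

H* ≈ 120, P* ≈ 47.8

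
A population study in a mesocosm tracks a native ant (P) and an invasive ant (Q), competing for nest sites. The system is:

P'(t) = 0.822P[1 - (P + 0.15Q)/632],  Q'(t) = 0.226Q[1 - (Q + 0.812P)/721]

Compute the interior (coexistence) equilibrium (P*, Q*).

Setting both brackets to zero gives the nullclines P + 0.15Q = 632 and 0.812P + Q = 721.
Substituting Q = 721 - 0.812P into the first: P(1 - 0.15·0.812) = 632 - 0.15·721.
So P* = 524/0.878 = 597, and then Q* = 721 - 0.812·597 = 237.

P* ≈ 597, Q* ≈ 237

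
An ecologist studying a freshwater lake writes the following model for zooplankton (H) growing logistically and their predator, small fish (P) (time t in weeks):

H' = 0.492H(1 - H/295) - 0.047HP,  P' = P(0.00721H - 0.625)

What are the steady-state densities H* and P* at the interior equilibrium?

H* ≈ 86.7, P* ≈ 7.39

From dP/dt = 0 with P > 0: 0.00721H* = 0.625, so H* = 86.7.
Substitute into dH/dt = 0: 0.492(1 - 86.7/295) = 0.047P*.
The bracket is 0.706, giving P* = 0.347/0.047 = 7.39.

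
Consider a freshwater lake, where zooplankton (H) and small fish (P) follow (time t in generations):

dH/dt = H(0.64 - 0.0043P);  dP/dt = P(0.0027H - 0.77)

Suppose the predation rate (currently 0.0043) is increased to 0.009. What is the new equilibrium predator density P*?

At the interior fixed point, setting dH/dt = 0 with H > 0 fixes P* = (prey growth rate)/(HP coefficient) — independent of the other coefficients.
With the change, P* = 0.64/0.009 = 71.1; it falls from 149.

P* ≈ 71.1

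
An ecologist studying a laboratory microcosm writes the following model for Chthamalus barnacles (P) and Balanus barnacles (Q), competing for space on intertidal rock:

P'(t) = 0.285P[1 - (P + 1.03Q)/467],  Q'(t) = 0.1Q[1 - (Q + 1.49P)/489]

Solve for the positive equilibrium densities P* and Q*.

P* ≈ 68.6, Q* ≈ 387

Setting both brackets to zero gives the nullclines P + 1.03Q = 467 and 1.49P + Q = 489.
Substituting Q = 489 - 1.49P into the first: P(1 - 1.03·1.49) = 467 - 1.03·489.
So P* = -36.7/-0.535 = 68.6, and then Q* = 489 - 1.49·68.6 = 387.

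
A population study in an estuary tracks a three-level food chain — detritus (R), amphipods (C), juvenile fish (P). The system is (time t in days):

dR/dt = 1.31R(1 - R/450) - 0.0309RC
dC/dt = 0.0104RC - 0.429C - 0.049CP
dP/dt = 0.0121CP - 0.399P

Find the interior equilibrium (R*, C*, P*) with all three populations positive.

R* ≈ 100, C* ≈ 33, P* ≈ 12.5

From dP/dt = 0: 0.0121C* = 0.399, so C* = 33.
From dR/dt = 0: 1.31(1 - R*/450) = 0.0309·33, giving R* = 450·(1 - 0.778) = 100.
From dC/dt = 0: 0.0104·100 - 0.429 = 0.049P*, so P* = 0.611/0.049 = 12.5.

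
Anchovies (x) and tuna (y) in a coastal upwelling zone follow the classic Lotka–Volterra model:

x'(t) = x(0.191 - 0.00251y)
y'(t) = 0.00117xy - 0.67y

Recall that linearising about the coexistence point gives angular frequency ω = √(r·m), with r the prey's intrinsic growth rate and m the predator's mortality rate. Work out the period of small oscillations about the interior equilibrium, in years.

Here r = 0.191 and m = 0.67, so r·m = 0.128.
ω = √0.128 = 0.358 per year, hence T = 2π/ω ≈ 17.6 years.

T ≈ 17.6 years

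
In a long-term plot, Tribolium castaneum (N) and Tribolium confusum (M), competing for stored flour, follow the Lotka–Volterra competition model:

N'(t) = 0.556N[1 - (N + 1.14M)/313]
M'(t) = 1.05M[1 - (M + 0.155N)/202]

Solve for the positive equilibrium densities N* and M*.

Setting both brackets to zero gives the nullclines N + 1.14M = 313 and 0.155N + M = 202.
Substituting M = 202 - 0.155N into the first: N(1 - 1.14·0.155) = 313 - 1.14·202.
So N* = 82.7/0.823 = 100, and then M* = 202 - 0.155·100 = 186.

N* ≈ 100, M* ≈ 186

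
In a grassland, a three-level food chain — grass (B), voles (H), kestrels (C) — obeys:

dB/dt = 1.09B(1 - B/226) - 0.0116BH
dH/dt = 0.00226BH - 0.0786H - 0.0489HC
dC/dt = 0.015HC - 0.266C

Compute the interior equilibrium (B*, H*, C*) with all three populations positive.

B* ≈ 183, H* ≈ 17.7, C* ≈ 6.87

From dC/dt = 0: 0.015H* = 0.266, so H* = 17.7.
From dB/dt = 0: 1.09(1 - B*/226) = 0.0116·17.7, giving B* = 226·(1 - 0.189) = 183.
From dH/dt = 0: 0.00226·183 - 0.0786 = 0.0489C*, so C* = 0.336/0.0489 = 6.87.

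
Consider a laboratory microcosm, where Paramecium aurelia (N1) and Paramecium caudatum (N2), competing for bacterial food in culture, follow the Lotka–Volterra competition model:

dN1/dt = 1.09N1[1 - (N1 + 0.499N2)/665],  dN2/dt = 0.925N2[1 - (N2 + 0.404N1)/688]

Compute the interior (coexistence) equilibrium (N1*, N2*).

Setting both brackets to zero gives the nullclines N1 + 0.499N2 = 665 and 0.404N1 + N2 = 688.
Substituting N2 = 688 - 0.404N1 into the first: N1(1 - 0.499·0.404) = 665 - 0.499·688.
So N1* = 322/0.798 = 403, and then N2* = 688 - 0.404·403 = 525.

N1* ≈ 403, N2* ≈ 525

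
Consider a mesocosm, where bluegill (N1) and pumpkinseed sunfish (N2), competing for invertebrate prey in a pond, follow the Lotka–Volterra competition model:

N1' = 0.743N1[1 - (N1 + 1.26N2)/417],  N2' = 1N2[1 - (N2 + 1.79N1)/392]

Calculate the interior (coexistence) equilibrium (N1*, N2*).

N1* ≈ 61.3, N2* ≈ 282

Setting both brackets to zero gives the nullclines N1 + 1.26N2 = 417 and 1.79N1 + N2 = 392.
Substituting N2 = 392 - 1.79N1 into the first: N1(1 - 1.26·1.79) = 417 - 1.26·392.
So N1* = -76.9/-1.26 = 61.3, and then N2* = 392 - 1.79·61.3 = 282.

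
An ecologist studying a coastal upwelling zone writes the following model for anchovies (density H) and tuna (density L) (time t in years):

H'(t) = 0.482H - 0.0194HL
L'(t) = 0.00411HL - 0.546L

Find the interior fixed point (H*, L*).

H* ≈ 133, L* ≈ 24.8

Set dL/dt = 0 with L > 0: 0.00411H - 0.546 = 0, so H* = 0.546/0.00411 = 133.
Set dH/dt = 0 with H > 0: 0.482 - 0.0194L = 0, so L* = 0.482/0.0194 = 24.8.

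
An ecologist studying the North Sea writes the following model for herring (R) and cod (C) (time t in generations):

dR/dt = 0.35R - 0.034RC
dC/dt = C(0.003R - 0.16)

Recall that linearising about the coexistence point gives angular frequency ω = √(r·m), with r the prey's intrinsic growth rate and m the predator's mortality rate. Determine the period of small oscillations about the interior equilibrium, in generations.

T ≈ 26.6 generations

Here r = 0.35 and m = 0.16, so r·m = 0.056.
ω = √0.056 = 0.237 per generation, hence T = 2π/ω ≈ 26.6 generations.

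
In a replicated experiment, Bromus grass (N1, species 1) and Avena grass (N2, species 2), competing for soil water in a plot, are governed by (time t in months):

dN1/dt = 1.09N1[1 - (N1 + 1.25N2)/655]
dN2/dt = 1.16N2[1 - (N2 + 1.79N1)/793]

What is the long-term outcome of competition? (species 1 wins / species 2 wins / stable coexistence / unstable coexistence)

unstable coexistence (outcome depends on initial conditions)

Compare the nullcline intercepts: K1/α12 = 655/1.25 = 524 < K2 = 793; K2/α21 = 793/1.79 = 443 < K1 = 655.
Since both are reversed, neither can invade when rare; the interior point is a saddle.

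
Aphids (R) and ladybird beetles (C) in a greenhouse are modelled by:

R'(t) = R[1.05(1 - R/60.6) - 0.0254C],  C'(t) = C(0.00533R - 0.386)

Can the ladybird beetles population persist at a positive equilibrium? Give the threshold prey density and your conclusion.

The predator equation gives dC/dt > 0 only when R > 0.386/0.00533 = 72.4.
Without the predator, R → K = 60.6. Since 60.6 < 72.4, the predator cannot invade.

Threshold R = 72.4; K < 72.4, so no, the predator goes extinct.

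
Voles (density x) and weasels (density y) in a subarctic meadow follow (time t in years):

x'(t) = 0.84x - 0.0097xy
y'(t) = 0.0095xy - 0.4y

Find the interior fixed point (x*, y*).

Set dy/dt = 0 with y > 0: 0.0095x - 0.4 = 0, so x* = 0.4/0.0095 = 42.1.
Set dx/dt = 0 with x > 0: 0.84 - 0.0097y = 0, so y* = 0.84/0.0097 = 86.6.

x* ≈ 42.1, y* ≈ 86.6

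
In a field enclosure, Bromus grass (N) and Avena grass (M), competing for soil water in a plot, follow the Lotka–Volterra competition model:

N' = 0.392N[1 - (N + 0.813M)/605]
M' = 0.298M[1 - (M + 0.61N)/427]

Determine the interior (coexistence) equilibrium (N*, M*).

N* ≈ 512, M* ≈ 115

Setting both brackets to zero gives the nullclines N + 0.813M = 605 and 0.61N + M = 427.
Substituting M = 427 - 0.61N into the first: N(1 - 0.813·0.61) = 605 - 0.813·427.
So N* = 258/0.504 = 512, and then M* = 427 - 0.61·512 = 115.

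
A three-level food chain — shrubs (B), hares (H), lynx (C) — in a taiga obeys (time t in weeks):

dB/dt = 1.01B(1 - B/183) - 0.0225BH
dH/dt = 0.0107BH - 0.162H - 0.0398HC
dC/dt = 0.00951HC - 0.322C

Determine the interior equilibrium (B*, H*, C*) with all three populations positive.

B* ≈ 45, H* ≈ 33.9, C* ≈ 8.02

From dC/dt = 0: 0.00951H* = 0.322, so H* = 33.9.
From dB/dt = 0: 1.01(1 - B*/183) = 0.0225·33.9, giving B* = 183·(1 - 0.754) = 45.
From dH/dt = 0: 0.0107·45 - 0.162 = 0.0398C*, so C* = 0.319/0.0398 = 8.02.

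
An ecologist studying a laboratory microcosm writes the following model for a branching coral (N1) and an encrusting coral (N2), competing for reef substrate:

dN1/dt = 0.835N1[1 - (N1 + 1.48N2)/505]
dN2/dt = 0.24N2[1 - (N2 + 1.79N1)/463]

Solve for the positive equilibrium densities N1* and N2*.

Setting both brackets to zero gives the nullclines N1 + 1.48N2 = 505 and 1.79N1 + N2 = 463.
Substituting N2 = 463 - 1.79N1 into the first: N1(1 - 1.48·1.79) = 505 - 1.48·463.
So N1* = -180/-1.65 = 109, and then N2* = 463 - 1.79·109 = 267.

N1* ≈ 109, N2* ≈ 267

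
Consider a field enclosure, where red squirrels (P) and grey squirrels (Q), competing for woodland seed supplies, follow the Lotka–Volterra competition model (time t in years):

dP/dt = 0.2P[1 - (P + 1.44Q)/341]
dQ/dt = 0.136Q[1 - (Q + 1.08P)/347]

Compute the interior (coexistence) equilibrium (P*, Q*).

P* ≈ 286, Q* ≈ 38.3

Setting both brackets to zero gives the nullclines P + 1.44Q = 341 and 1.08P + Q = 347.
Substituting Q = 347 - 1.08P into the first: P(1 - 1.44·1.08) = 341 - 1.44·347.
So P* = -159/-0.555 = 286, and then Q* = 347 - 1.08·286 = 38.3.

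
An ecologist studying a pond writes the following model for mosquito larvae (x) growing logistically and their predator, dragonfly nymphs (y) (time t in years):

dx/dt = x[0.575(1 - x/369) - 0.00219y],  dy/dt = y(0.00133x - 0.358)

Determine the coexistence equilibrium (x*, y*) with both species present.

x* ≈ 269, y* ≈ 71

From dy/dt = 0 with y > 0: 0.00133x* = 0.358, so x* = 269.
Substitute into dx/dt = 0: 0.575(1 - 269/369) = 0.00219y*.
The bracket is 0.271, giving y* = 0.156/0.00219 = 71.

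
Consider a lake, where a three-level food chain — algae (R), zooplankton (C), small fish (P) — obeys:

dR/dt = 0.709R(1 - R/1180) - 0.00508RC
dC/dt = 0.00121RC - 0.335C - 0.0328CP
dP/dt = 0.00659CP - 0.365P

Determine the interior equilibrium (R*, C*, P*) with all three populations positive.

R* ≈ 712, C* ≈ 55.4, P* ≈ 16

From dP/dt = 0: 0.00659C* = 0.365, so C* = 55.4.
From dR/dt = 0: 0.709(1 - R*/1180) = 0.00508·55.4, giving R* = 1180·(1 - 0.397) = 712.
From dC/dt = 0: 0.00121·712 - 0.335 = 0.0328P*, so P* = 0.526/0.0328 = 16.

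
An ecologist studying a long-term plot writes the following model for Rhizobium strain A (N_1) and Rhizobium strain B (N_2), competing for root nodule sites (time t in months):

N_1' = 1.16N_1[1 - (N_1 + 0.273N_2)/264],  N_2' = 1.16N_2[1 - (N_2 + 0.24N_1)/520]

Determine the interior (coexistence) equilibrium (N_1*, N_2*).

N_1* ≈ 131, N_2* ≈ 489

Setting both brackets to zero gives the nullclines N_1 + 0.273N_2 = 264 and 0.24N_1 + N_2 = 520.
Substituting N_2 = 520 - 0.24N_1 into the first: N_1(1 - 0.273·0.24) = 264 - 0.273·520.
So N_1* = 122/0.934 = 131, and then N_2* = 520 - 0.24·131 = 489.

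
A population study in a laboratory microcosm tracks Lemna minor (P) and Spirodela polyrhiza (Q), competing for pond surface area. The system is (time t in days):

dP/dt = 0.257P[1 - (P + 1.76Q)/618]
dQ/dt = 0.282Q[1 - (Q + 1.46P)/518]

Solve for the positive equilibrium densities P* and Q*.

P* ≈ 187, Q* ≈ 245

Setting both brackets to zero gives the nullclines P + 1.76Q = 618 and 1.46P + Q = 518.
Substituting Q = 518 - 1.46P into the first: P(1 - 1.76·1.46) = 618 - 1.76·518.
So P* = -294/-1.57 = 187, and then Q* = 518 - 1.46·187 = 245.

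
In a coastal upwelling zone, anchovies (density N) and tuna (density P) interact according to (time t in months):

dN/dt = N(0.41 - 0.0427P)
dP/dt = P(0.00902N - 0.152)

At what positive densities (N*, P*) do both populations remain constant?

Set dP/dt = 0 with P > 0: 0.00902N - 0.152 = 0, so N* = 0.152/0.00902 = 16.9.
Set dN/dt = 0 with N > 0: 0.41 - 0.0427P = 0, so P* = 0.41/0.0427 = 9.6.

N* ≈ 16.9, P* ≈ 9.6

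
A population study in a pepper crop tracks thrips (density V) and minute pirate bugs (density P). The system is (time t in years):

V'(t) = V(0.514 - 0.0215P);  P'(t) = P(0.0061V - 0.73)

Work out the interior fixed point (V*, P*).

Set dP/dt = 0 with P > 0: 0.0061V - 0.73 = 0, so V* = 0.73/0.0061 = 120.
Set dV/dt = 0 with V > 0: 0.514 - 0.0215P = 0, so P* = 0.514/0.0215 = 23.9.

V* ≈ 120, P* ≈ 23.9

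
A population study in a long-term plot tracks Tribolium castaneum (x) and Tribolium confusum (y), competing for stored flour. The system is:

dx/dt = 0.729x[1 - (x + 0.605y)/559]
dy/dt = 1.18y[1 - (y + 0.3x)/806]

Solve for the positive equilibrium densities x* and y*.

x* ≈ 87.2, y* ≈ 780

Setting both brackets to zero gives the nullclines x + 0.605y = 559 and 0.3x + y = 806.
Substituting y = 806 - 0.3x into the first: x(1 - 0.605·0.3) = 559 - 0.605·806.
So x* = 71.4/0.819 = 87.2, and then y* = 806 - 0.3·87.2 = 780.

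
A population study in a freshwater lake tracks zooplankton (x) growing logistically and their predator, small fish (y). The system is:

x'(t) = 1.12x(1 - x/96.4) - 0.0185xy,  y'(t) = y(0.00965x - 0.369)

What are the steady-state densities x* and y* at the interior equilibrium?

x* ≈ 38.2, y* ≈ 36.5

From dy/dt = 0 with y > 0: 0.00965x* = 0.369, so x* = 38.2.
Substitute into dx/dt = 0: 1.12(1 - 38.2/96.4) = 0.0185y*.
The bracket is 0.603, giving y* = 0.676/0.0185 = 36.5.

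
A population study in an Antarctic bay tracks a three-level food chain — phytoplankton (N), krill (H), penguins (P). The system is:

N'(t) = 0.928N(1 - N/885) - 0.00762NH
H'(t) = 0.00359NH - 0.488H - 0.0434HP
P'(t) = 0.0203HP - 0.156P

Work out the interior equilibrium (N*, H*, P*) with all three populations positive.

N* ≈ 829, H* ≈ 7.68, P* ≈ 57.3

From dP/dt = 0: 0.0203H* = 0.156, so H* = 7.68.
From dN/dt = 0: 0.928(1 - N*/885) = 0.00762·7.68, giving N* = 885·(1 - 0.0631) = 829.
From dH/dt = 0: 0.00359·829 - 0.488 = 0.0434P*, so P* = 2.49/0.0434 = 57.3.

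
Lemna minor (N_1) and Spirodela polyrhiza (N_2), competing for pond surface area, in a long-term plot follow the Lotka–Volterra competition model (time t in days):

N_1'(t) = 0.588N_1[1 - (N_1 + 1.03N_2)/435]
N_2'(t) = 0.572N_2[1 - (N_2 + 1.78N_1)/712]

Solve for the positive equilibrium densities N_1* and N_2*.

Setting both brackets to zero gives the nullclines N_1 + 1.03N_2 = 435 and 1.78N_1 + N_2 = 712.
Substituting N_2 = 712 - 1.78N_1 into the first: N_1(1 - 1.03·1.78) = 435 - 1.03·712.
So N_1* = -298/-0.833 = 358, and then N_2* = 712 - 1.78·358 = 74.8.

N_1* ≈ 358, N_2* ≈ 74.8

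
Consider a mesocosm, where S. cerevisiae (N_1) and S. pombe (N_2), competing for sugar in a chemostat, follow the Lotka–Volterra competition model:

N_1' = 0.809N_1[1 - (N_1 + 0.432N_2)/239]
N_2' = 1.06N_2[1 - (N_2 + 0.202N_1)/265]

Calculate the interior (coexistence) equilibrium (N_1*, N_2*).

N_1* ≈ 136, N_2* ≈ 237

Setting both brackets to zero gives the nullclines N_1 + 0.432N_2 = 239 and 0.202N_1 + N_2 = 265.
Substituting N_2 = 265 - 0.202N_1 into the first: N_1(1 - 0.432·0.202) = 239 - 0.432·265.
So N_1* = 125/0.913 = 136, and then N_2* = 265 - 0.202·136 = 237.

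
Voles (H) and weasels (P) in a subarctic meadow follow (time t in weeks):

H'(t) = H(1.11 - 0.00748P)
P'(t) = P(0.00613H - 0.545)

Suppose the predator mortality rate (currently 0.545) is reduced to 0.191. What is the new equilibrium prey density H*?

H* ≈ 31.2

At the interior fixed point, setting dP/dt = 0 with P > 0 fixes H* = (predator death rate)/(HP coefficient) — independent of the other coefficients.
With the change, H* = 0.191/0.00613 = 31.2; it falls from 88.9.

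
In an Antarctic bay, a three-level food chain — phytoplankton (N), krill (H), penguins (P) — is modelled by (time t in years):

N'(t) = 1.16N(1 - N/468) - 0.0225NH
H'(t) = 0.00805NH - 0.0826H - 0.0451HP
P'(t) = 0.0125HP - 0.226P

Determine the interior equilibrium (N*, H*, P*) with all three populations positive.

N* ≈ 304, H* ≈ 18.1, P* ≈ 52.4

From dP/dt = 0: 0.0125H* = 0.226, so H* = 18.1.
From dN/dt = 0: 1.16(1 - N*/468) = 0.0225·18.1, giving N* = 468·(1 - 0.351) = 304.
From dH/dt = 0: 0.00805·304 - 0.0826 = 0.0451P*, so P* = 2.36/0.0451 = 52.4.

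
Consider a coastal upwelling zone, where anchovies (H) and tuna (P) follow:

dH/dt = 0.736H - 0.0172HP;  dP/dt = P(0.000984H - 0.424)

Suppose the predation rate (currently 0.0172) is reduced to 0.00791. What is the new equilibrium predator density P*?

P* ≈ 93

At the interior fixed point, setting dH/dt = 0 with H > 0 fixes P* = (prey growth rate)/(HP coefficient) — independent of the other coefficients.
With the change, P* = 0.736/0.00791 = 93; it rises from 42.8.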